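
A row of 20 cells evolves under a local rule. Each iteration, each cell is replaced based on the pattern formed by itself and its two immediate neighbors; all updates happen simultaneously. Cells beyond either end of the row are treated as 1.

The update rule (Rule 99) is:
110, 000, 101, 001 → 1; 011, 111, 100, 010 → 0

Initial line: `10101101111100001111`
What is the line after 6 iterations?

iteration 1: 11010110000101110000
iteration 2: 01101010111010010111
iteration 3: 10110101001100101000
iteration 4: 11011010010101010011
iteration 5: 01101100101010100100
iteration 6: 10110101010101001001

10110101010101001001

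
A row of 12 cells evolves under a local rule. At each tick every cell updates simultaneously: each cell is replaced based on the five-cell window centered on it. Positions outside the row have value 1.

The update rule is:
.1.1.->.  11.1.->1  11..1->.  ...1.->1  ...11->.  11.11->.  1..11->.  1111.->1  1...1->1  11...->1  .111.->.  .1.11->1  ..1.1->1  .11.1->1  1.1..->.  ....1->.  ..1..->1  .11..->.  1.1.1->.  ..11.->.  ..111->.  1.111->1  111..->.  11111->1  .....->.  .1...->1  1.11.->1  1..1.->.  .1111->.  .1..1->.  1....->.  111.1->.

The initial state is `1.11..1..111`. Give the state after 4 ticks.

..1...1....1
..111111....
....111.1...
1......1.11.

1......1.11.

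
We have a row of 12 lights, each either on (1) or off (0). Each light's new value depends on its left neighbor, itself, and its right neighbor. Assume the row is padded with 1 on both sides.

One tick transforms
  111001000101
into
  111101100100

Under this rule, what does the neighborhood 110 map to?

1

At position 2 the neighborhood is 110; the next row has 1 there.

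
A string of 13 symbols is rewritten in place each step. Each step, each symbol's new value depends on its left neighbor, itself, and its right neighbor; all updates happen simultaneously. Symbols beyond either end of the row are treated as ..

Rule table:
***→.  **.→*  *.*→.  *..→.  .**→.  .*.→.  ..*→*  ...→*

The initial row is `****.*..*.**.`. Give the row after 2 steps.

...*...*...*.
***..**..**..

***..**..**..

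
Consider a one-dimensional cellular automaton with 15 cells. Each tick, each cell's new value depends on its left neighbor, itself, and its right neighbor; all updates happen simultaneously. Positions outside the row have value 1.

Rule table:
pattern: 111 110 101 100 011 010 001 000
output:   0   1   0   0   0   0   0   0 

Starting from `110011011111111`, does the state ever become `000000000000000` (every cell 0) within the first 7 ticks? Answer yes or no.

tick 1: 010001000000000
tick 2: 000000000000000
all cells are 0 at tick 2

yes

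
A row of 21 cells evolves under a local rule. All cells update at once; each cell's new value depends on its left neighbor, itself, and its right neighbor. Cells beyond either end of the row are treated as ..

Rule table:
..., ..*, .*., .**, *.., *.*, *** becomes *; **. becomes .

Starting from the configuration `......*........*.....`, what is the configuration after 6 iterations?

*********************
********************.
*******************.*
******************.**
*****************.**.
****************.**.*

****************.**.*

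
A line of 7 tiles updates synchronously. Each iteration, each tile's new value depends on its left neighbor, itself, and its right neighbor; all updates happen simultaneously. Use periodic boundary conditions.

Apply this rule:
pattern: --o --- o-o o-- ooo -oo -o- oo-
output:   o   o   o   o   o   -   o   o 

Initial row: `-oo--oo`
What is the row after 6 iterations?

ooo-oo-

o-ooo-o
oo-ooo-
-oo-ooo
o-oo-oo
oo-oo-o
ooo-oo-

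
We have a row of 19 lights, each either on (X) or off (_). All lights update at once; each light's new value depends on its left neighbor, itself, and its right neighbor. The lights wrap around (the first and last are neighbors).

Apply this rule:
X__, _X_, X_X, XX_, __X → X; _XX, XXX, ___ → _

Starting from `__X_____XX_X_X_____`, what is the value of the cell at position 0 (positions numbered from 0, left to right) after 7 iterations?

_XXX___X_XXXXXX____
X__XX_XXX_____XX___
XXX_XX__XX___X_XX_X
__XX_XXX_XX_XXX_XX_
_X_XX__XX_XX__XX_XX
XXX_XXX_XX_XXX_XX_X
__XX__XX_XX__XX_XX_
position 0 holds _

_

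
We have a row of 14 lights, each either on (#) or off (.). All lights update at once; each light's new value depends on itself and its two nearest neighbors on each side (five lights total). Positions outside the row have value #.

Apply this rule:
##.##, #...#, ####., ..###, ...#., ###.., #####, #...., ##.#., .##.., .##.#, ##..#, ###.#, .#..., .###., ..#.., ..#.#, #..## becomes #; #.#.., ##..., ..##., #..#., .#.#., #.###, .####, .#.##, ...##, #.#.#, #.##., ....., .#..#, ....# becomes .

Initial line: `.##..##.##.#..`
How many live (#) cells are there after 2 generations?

11

#.###.##.##..#
##.###.##.####
count of #: 11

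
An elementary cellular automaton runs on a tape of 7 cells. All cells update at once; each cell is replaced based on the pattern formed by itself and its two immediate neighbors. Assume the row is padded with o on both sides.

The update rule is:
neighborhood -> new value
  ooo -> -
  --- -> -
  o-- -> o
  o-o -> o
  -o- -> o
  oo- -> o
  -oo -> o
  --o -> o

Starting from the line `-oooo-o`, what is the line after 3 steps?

oo--ooo
-oooo--
oo--ooo

oo--ooo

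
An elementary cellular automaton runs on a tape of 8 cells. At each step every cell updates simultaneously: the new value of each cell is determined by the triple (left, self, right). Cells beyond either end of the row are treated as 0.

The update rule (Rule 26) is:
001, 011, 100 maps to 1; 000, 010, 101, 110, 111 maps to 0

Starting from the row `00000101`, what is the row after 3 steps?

00100010

step 1: 00001000
step 2: 00010100
step 3: 00100010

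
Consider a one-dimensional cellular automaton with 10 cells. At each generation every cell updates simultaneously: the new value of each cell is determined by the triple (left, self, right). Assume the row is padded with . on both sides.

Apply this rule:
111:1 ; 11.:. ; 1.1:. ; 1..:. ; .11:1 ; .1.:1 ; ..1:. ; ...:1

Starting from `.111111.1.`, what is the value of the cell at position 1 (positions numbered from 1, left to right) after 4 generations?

.11111..1.
.1111...1.
.111..1.1.
.11...1.1.
position 1 holds .

.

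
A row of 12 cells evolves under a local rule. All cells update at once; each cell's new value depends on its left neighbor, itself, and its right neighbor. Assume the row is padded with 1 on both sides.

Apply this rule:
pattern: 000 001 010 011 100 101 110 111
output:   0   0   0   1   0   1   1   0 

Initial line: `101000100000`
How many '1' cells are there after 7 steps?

1

110000000000
010000000000
100000000000
100000000000  (fixed point — unchanged through step 7)
count of 1: 1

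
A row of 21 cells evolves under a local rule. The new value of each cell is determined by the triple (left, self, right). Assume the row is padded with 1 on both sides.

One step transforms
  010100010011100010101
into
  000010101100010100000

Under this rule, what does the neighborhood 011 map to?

0

At position 10 the neighborhood is 011; the next row has 0 there.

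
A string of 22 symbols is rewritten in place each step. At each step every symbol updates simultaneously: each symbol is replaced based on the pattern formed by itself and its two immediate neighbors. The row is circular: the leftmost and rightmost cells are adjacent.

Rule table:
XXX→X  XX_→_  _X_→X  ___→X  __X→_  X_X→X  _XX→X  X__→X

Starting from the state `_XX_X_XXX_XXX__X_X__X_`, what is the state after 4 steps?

step 1: _X_XXXXX_XXX_X_XXXX_XX
step 2: XXXXXXX_XXX_XXXXXX_XX_
step 3: XXXXXX_XXX_XXXXXX_XX_X
step 4: XXXXX_XXX_XXXXXX_XX_XX

XXXXX_XXX_XXXXXX_XX_XX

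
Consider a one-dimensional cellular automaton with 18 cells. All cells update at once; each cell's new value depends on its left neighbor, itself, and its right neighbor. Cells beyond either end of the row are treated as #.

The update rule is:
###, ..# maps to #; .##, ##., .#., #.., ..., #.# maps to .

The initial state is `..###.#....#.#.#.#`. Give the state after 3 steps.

........#.......#.

step 1: .#.#......#.......
step 2: .........#.......#
step 3: ........#.......#.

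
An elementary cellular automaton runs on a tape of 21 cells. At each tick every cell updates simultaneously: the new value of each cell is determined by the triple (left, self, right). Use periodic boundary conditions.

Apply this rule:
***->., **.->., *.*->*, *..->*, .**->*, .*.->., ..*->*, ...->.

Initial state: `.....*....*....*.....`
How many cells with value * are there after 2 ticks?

....*.*..*.*..*.*....
...*.*.**.*.**.*.*...
count of *: 9

9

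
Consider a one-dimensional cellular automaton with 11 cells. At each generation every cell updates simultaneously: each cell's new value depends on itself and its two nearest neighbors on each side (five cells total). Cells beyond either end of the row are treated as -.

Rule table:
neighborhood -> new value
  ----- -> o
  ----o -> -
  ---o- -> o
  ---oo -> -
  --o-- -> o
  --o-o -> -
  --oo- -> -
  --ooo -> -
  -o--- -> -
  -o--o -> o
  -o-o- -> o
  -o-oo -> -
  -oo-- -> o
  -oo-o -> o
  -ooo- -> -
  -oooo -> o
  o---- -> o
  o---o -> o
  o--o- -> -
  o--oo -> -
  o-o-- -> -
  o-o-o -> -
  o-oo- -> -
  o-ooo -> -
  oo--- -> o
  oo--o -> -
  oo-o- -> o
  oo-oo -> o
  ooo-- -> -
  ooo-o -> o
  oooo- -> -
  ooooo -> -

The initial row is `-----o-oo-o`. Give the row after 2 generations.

--oo--o--oo

ooo-o---oo-
--oo--o--oo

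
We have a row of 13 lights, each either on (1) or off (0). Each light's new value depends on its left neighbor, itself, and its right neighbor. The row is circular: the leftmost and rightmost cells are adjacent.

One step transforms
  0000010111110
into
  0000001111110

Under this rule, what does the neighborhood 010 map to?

At position 5 the neighborhood is 010; the next row has 0 there.

0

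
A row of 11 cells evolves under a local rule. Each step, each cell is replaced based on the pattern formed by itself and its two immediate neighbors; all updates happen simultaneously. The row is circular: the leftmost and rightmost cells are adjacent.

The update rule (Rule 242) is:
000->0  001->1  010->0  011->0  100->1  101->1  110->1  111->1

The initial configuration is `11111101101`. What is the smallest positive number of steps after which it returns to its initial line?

11

11111110110
01111111011
10111111101
11011111110
01101111111
10110111111
11011011111
11101101111
11110110111
11111011011
11111101101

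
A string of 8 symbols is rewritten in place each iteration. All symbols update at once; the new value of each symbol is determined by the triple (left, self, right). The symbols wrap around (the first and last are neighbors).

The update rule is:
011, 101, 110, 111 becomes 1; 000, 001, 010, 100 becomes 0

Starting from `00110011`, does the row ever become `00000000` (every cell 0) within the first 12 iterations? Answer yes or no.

00110011  (fixed point — unchanged through iteration 12)
iteration 12 is 00110011, still not uniform 0

no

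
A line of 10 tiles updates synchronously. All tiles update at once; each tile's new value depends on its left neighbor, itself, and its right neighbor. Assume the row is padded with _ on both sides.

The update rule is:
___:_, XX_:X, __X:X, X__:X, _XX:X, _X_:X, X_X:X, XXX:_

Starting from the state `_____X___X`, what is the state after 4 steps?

_XX___XXXX

____XXX_XX
___XX_XXXX
__XXXXX__X
_XX___XXXX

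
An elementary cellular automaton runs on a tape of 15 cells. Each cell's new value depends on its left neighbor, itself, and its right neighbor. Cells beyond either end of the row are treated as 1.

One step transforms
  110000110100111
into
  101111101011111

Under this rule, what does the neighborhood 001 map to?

1

At position 5 the neighborhood is 001; the next row has 1 there.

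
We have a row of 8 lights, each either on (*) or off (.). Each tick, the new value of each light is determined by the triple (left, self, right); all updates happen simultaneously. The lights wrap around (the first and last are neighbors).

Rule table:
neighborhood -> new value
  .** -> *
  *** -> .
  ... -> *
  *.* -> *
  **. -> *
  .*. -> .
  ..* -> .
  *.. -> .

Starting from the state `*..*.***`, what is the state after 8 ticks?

*...**..
..*.**..
*..***.*
*..*.***  (repeats tick 0; period 4)
tick 8: *..*.***

*..*.***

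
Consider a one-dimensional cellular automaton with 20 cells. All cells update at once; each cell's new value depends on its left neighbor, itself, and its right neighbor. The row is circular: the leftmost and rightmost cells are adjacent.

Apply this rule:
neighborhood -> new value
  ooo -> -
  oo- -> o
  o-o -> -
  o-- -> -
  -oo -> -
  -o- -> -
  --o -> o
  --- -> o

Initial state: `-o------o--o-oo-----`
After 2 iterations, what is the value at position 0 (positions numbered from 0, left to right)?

iteration 1: o--ooooo--o---o-oooo
iteration 2: o-o----o-o--oo------
position 0 holds o

o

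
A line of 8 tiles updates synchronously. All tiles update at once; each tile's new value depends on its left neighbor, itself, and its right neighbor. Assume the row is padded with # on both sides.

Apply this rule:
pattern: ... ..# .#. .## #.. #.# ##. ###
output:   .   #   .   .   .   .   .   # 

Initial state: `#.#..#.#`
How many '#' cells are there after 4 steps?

2

....#...
...#...#
..#...#.
.#...#..
count of #: 2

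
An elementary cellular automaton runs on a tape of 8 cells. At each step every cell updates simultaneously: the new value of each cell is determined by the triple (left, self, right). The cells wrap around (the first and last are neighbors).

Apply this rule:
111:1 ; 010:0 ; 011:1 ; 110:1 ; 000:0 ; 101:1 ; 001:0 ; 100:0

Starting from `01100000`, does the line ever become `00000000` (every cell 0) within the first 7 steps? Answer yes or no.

no

step 1: 01100000  (fixed point — unchanged through step 7)
step 7 is 01100000, still not uniform 0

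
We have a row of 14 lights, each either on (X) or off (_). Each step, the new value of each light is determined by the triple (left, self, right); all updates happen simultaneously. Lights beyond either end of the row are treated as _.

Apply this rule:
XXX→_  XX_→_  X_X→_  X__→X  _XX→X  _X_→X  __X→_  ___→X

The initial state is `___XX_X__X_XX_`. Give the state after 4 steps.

X__XX_X__X_X_X

XX_X__XX_X_X_X
X__XX_X__X_X_X
XX_X__XX_X_X_X  (repeats step 1; period 2)
step 4: X__XX_X__X_X_X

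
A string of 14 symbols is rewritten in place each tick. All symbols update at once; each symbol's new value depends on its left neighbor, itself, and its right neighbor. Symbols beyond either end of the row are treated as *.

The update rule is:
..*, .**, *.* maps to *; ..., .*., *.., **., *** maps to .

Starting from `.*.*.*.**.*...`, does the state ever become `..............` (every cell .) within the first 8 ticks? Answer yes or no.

no

tick 1: *.*.*.**.*...*
tick 2: .*.*.**.*...**
tick 3: *.*.**.*...**.
tick 4: .*.**.*...**.*
tick 5: *.**.*...**.**
tick 6: .**.*...**.**.
tick 7: **.*...**.**.*
tick 8: ..*...**.**.**
tick 8 is ..*...**.**.**, still not uniform .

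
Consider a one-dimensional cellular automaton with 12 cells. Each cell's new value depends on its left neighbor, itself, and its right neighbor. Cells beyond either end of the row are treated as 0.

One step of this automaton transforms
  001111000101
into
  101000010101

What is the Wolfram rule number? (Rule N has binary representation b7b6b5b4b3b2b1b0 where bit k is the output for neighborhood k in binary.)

13

position 3: 111 → 0  (bit 7 = 0)
position 5: 110 → 0  (bit 6 = 0)
position 10: 101 → 0  (bit 5 = 0)
position 6: 100 → 0  (bit 4 = 0)
position 2: 011 → 1  (bit 3 = 1)
position 9: 010 → 1  (bit 2 = 1)
position 1: 001 → 0  (bit 1 = 0)
position 0: 000 → 1  (bit 0 = 1)
bits b7..b0 = 00001101 = 13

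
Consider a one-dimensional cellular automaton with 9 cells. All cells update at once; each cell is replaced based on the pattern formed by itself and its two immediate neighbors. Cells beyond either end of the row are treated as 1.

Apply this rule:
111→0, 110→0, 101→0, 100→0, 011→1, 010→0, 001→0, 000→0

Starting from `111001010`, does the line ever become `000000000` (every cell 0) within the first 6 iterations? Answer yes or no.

000000000
all cells are 0 at iteration 1

yes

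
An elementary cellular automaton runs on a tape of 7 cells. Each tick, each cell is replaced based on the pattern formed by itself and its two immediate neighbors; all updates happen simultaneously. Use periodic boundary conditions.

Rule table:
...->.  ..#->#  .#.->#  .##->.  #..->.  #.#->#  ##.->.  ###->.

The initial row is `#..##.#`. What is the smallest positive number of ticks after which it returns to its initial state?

..#..#.
.##.##.
#..#...
#.##..#
.#...#.
##..##.
...#..#
..##.##
.#..#..
##.##..
..#...#
.##..##
#...#..
#..##.#

14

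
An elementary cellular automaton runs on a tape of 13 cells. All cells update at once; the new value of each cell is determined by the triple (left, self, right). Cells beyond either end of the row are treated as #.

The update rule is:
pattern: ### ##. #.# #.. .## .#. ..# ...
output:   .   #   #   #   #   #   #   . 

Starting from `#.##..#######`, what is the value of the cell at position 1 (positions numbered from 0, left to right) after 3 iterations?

.

#######......
......##....#
#....####..##
position 1 holds .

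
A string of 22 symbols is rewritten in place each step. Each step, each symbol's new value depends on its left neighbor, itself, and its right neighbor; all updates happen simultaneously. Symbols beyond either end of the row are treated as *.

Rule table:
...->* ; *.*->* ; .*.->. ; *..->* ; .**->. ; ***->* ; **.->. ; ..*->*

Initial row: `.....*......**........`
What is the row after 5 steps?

*****.******..********
****.*.****.**.*******
***.*.*.**.*..*.******
**.*.*.*..*.**.*.*****
*.*.*.*.**.*..*.*.****

*.*.*.*.**.*..*.*.****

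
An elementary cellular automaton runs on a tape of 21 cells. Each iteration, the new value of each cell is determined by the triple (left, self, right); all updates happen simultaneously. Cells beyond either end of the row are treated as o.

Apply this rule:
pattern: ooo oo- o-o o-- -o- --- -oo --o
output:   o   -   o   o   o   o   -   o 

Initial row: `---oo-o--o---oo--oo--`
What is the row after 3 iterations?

ooo--oooooooo--oo--oo
oo-oo-oooooo-oo--oo-o
o-o--o-oooo-o--oo--o-

o-o--o-oooo-o--oo--o-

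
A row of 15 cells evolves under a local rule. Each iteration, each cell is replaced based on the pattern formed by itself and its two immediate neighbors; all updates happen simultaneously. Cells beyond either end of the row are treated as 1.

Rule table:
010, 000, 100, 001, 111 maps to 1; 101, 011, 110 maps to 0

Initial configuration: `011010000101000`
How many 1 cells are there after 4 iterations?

7

iteration 1: 000011111101111
iteration 2: 111101111000111
iteration 3: 111000110111011
iteration 4: 110111000010001
count of 1: 7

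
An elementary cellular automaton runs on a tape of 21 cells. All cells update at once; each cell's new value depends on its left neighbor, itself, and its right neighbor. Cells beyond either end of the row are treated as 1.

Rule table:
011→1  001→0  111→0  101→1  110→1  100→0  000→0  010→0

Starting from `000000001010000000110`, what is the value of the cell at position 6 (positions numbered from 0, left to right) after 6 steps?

0

000000000100000000111
000000000000000000100
000000000000000000000
000000000000000000000  (fixed point — unchanged through step 6)
position 6 holds 0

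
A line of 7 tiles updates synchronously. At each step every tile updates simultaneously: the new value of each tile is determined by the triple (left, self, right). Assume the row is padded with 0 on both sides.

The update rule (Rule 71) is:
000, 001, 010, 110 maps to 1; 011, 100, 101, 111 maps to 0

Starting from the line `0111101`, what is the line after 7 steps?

1000101
1011101
1000101  (repeats step 1; period 2)
step 7: 1000101

1000101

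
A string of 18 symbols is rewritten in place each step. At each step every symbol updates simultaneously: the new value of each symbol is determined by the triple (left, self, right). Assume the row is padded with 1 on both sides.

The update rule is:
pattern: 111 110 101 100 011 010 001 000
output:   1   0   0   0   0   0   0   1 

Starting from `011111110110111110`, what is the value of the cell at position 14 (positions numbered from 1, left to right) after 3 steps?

0

001111100000011100
000111001111001000
010010000110000010
position 14 holds 0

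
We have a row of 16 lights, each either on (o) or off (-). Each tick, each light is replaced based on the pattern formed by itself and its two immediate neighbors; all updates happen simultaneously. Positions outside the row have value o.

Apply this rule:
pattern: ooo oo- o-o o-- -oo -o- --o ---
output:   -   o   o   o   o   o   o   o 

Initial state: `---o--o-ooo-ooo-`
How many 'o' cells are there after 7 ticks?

14

ooooooooo-ooo-oo
--------ooo-ooo-
ooooooooo-ooo-oo  (repeats tick 1; period 2)
tick 7: ooooooooo-ooo-oo
count of o: 14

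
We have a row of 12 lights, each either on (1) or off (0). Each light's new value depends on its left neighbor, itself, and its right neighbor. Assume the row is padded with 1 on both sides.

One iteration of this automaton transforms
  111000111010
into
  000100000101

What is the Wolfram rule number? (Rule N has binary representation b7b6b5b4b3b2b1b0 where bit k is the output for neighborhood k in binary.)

position 0: 111 → 0  (bit 7 = 0)
position 2: 110 → 0  (bit 6 = 0)
position 9: 101 → 1  (bit 5 = 1)
position 3: 100 → 1  (bit 4 = 1)
position 6: 011 → 0  (bit 3 = 0)
position 10: 010 → 0  (bit 2 = 0)
position 5: 001 → 0  (bit 1 = 0)
position 4: 000 → 0  (bit 0 = 0)
bits b7..b0 = 00110000 = 48

48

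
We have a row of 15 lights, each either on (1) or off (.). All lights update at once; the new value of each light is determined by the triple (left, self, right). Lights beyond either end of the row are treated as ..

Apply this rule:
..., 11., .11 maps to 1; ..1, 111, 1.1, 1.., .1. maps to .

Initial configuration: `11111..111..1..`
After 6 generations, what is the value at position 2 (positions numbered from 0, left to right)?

1

generation 1: 1...1..1.1....1
generation 2: ..1........11..
generation 3: 1...111111.11.1
generation 4: ..1.1....1.11..
generation 5: 1.....11...11.1
generation 6: ..111.11.1.11..
position 2 holds 1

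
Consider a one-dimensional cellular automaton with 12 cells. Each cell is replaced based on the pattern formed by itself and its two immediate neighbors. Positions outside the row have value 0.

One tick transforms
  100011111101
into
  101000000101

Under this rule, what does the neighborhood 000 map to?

At position 2 the neighborhood is 000; the next row has 1 there.

1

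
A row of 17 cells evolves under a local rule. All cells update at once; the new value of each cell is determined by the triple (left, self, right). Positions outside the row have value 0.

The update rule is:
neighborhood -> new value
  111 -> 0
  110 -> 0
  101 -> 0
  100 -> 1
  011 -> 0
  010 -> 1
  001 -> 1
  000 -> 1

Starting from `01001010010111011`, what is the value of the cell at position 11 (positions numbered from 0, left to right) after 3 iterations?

0

11111011110000000
00000000001111111
11111111110000000
position 11 holds 0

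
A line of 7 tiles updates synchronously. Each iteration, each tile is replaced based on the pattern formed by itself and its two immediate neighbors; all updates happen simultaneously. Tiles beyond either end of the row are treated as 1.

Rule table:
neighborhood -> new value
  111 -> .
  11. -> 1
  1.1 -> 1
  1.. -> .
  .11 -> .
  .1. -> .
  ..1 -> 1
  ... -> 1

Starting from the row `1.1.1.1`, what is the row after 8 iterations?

11.1.1.
.11.1.1
1.11.1.
11.11.1
.11.11.
1.11.11
11.11..
.11.1.1

.11.1.1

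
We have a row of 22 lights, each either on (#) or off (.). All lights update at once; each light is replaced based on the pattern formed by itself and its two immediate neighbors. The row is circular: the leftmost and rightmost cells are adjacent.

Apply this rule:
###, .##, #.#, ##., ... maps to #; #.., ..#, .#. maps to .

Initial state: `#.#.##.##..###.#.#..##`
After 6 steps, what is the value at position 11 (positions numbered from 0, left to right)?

#

##.######..####.#...##
#########..#####..#.##
#########..#####...###
#########..#####.#.###
#########..######.####
#########..###########
position 11 holds #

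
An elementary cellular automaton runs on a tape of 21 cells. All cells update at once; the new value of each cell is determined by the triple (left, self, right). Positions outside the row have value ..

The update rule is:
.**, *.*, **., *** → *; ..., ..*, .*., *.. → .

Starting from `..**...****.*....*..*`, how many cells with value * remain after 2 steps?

..**...*****.........
..**...*****.........
count of *: 7

7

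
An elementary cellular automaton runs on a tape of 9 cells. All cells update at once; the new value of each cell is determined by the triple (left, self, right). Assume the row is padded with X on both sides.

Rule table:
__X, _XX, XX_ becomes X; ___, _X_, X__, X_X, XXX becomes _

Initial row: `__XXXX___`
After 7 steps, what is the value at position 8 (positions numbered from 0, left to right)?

step 1: _XX__X__X
step 2: _XX_X__XX
step 3: _XX___XX_
step 4: _XX__XXX_
step 5: _XX_XX_X_
step 6: _XX_XX___
step 7: _XX_XX__X
position 8 holds X

X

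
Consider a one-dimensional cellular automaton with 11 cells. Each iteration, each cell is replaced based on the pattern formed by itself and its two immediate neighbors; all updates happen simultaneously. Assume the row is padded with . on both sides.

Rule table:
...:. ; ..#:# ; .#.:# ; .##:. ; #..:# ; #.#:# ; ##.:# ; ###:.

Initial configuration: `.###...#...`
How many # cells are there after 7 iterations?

8

#..##.###..
###.##..##.
..##.###.##
.#.##..##.#
###.###.###
..##..##..#
.#.###.####
count of #: 8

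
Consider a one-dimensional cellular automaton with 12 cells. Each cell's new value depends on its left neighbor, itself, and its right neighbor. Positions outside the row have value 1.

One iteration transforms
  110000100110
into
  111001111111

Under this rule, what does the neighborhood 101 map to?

1

At position 11 the neighborhood is 101; the next row has 1 there.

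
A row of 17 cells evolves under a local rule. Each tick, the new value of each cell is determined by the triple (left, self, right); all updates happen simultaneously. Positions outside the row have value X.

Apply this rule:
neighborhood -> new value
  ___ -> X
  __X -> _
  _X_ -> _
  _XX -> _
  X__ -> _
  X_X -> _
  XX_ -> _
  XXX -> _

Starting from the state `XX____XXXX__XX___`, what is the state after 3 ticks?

___XX__________X_

tick 1: ___XX__________X_
tick 2: _X____XXXXXXXX___
tick 3: ___XX__________X_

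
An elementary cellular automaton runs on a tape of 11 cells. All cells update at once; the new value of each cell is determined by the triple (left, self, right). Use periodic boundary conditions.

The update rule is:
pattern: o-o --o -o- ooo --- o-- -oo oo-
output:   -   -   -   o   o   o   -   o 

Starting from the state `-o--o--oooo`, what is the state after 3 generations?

--o--o--ooo
o--o--o--oo
oo--o--o--o

oo--o--o--o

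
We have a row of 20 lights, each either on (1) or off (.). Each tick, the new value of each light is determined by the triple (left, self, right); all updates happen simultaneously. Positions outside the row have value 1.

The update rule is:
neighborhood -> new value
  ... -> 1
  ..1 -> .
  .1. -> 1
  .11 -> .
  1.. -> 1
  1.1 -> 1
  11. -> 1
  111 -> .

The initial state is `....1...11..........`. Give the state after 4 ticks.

tick 1: 111.111..1111111111.
tick 2: ..11..11..........11
tick 3: 1..11..1111111111...
tick 4: 11..11..........111.

11..11..........111.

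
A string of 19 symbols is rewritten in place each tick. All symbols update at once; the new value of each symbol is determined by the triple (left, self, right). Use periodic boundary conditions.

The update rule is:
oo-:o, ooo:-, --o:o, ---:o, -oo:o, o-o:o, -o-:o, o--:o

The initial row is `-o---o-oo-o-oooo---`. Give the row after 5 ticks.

ooooooooooooo--oooo
------------oooo---
ooooooooooooo--oooo  (repeats tick 1; period 2)
tick 5: ooooooooooooo--oooo

ooooooooooooo--oooo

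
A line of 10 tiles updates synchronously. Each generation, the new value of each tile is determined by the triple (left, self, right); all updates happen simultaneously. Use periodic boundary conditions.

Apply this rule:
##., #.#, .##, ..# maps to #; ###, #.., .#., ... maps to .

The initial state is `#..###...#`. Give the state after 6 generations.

#.##.#..##
#####..##.
#...#.####
#..#.##...
..#.###..#
.#.##.#.#.

.#.##.#.#.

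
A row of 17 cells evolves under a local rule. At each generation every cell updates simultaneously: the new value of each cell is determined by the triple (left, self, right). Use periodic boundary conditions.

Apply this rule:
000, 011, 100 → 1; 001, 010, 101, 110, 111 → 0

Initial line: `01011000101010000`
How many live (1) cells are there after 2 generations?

9

00010110000001111
11000101111101000
count of 1: 9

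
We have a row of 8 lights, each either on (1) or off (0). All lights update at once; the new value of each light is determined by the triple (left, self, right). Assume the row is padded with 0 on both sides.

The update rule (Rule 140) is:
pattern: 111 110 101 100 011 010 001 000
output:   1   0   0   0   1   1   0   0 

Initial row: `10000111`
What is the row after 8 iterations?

iteration 1: 10000110
iteration 2: 10000100
iteration 3: 10000100  (fixed point — unchanged through iteration 8)

10000100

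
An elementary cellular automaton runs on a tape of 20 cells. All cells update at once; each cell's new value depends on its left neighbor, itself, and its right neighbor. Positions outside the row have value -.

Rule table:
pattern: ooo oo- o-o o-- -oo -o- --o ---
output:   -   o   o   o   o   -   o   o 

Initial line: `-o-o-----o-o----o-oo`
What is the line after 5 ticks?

oooooooooooooooo---o

o-o-ooooo-o-oooo-ooo
-o-oo---oo-oo--ooo-o
o-oooooooooooooo-oo-
-oo------------ooooo
oooooooooooooooo---o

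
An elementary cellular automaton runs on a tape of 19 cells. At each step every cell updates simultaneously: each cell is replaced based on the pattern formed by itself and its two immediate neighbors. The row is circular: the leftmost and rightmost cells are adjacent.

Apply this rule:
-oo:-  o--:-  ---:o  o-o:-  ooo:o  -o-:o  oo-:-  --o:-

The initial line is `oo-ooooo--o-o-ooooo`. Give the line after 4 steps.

o-o--o--o-o-o-o--o-

o---ooo---o-o--oooo
--o--o--o-o-o---ooo
--o--o--o-o-o-o--o-
o-o--o--o-o-o-o--o-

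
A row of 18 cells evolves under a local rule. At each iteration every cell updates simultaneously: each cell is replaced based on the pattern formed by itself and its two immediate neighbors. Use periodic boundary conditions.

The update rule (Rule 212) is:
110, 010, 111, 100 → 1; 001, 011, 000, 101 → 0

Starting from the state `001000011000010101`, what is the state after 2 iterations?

101100001100010101
100110000110010100

100110000110010100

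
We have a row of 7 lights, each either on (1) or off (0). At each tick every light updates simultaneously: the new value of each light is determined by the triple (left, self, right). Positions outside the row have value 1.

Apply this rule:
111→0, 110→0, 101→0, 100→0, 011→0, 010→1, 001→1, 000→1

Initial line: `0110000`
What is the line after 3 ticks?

tick 1: 0000111
tick 2: 0111000
tick 3: 0000011

0000011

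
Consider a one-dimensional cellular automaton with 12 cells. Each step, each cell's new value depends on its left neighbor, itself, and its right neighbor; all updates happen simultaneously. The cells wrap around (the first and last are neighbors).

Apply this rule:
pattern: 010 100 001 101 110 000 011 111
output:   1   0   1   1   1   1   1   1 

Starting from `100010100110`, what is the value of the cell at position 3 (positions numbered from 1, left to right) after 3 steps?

1

step 1: 101111101111
step 2: 111111111111
step 3: 111111111111
position 3 holds 1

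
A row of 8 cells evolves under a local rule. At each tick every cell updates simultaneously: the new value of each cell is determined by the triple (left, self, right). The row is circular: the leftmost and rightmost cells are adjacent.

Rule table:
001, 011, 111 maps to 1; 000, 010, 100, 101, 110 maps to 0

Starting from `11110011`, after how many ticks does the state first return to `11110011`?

8

11100111
11001111
10011111
00111111
01111110
11111100
11111001
11110011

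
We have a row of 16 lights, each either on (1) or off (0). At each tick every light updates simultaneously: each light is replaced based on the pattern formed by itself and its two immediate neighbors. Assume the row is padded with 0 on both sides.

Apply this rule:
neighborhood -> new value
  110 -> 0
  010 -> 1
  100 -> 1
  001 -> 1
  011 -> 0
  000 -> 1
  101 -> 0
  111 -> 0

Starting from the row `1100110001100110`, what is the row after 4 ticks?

tick 1: 0011001110011001
tick 2: 1100110001100111
tick 3: 0011001110011000
tick 4: 1100110001100111

1100110001100111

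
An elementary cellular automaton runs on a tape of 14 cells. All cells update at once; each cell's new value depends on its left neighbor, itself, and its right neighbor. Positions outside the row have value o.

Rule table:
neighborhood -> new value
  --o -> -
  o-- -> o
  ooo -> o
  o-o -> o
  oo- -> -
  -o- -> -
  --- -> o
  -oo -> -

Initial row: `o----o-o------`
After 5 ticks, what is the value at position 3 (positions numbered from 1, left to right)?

-

-ooo--o-ooooo-
o-o-o--o-ooo-o
-o-o-o--o-o-o-
o-o-o-o--o-o-o
-o-o-o-o--o-o-
position 3 holds -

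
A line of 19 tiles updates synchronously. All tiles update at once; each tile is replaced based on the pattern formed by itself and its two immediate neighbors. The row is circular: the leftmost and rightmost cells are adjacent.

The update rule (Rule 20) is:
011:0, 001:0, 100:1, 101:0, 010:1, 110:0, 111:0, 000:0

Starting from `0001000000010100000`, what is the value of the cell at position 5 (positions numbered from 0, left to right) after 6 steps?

0001100000010110000
0000010000010001000
0000011000011001100
0000000100000100010
0000000110000110011
1000000001000001000
position 5 holds 0

0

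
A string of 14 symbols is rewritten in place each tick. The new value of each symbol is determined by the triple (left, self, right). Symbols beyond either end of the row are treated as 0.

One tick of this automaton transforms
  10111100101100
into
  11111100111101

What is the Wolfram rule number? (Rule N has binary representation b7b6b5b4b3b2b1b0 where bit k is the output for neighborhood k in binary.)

237

position 3: 111 → 1  (bit 7 = 1)
position 5: 110 → 1  (bit 6 = 1)
position 1: 101 → 1  (bit 5 = 1)
position 6: 100 → 0  (bit 4 = 0)
position 2: 011 → 1  (bit 3 = 1)
position 0: 010 → 1  (bit 2 = 1)
position 7: 001 → 0  (bit 1 = 0)
position 13: 000 → 1  (bit 0 = 1)
bits b7..b0 = 11101101 = 237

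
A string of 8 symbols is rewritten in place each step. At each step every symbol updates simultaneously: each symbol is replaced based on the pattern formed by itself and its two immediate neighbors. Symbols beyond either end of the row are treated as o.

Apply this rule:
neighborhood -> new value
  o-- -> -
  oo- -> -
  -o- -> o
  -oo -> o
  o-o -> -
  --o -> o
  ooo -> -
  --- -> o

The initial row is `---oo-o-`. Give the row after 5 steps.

-ooo--o-
-o---oo-
-o-ooo--
-o-o---o
-o-o-ooo

-o-o-ooo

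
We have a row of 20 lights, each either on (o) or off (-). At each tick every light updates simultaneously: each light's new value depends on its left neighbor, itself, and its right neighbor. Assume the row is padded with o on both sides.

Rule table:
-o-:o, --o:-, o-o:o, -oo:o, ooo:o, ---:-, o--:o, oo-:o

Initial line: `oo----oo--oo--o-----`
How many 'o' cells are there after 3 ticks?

tick 1: ooo---ooo-ooo-oo----
tick 2: oooo--ooooooooooo---
tick 3: ooooo-oooooooooooo--
count of o: 17

17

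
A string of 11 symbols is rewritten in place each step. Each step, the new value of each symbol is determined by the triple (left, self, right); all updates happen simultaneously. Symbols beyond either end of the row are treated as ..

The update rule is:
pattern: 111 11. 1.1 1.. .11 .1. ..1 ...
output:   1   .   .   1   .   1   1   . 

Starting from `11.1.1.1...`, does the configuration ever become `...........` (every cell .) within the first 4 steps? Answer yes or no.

step 1: ...1.1.11..
step 2: ..11.1...1.
step 3: .1...11.111
step 4: 111.1....1.
step 4 is 111.1....1., still not uniform .

no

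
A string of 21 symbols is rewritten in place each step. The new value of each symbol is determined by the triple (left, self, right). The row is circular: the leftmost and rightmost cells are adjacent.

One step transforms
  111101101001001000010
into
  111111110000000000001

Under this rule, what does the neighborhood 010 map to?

At position 8 the neighborhood is 010; the next row has 0 there.

0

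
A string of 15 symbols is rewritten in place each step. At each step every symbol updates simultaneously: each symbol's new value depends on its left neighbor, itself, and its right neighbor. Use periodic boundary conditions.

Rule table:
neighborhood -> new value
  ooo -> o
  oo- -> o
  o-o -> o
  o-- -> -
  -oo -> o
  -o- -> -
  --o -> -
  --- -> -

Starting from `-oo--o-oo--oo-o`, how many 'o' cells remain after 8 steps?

ooo---ooo--ooo-
ooo---ooo--oooo
ooo---ooo--oooo  (fixed point — unchanged through step 8)
count of o: 10

10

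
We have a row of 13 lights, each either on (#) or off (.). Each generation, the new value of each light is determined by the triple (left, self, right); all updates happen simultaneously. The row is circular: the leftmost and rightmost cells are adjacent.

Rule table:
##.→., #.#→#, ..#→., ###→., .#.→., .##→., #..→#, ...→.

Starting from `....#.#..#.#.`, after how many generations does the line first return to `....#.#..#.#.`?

.....#.#..#.#
#.....#.#..#.
.#.....#.#..#
#.#.....#.#..
.#.#.....#.#.
..#.#.....#.#
#..#.#.....#.
.#..#.#.....#
#.#..#.#.....
.#.#..#.#....
..#.#..#.#...
...#.#..#.#..
....#.#..#.#.

13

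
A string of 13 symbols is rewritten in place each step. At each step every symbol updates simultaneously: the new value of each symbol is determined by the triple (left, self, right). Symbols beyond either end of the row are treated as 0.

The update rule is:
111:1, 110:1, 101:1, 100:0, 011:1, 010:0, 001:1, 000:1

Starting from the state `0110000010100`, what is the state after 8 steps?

1110111101001
1111111110010
1111111110100
1111111111001
1111111111010
1111111111100
1111111111101
1111111111110

1111111111110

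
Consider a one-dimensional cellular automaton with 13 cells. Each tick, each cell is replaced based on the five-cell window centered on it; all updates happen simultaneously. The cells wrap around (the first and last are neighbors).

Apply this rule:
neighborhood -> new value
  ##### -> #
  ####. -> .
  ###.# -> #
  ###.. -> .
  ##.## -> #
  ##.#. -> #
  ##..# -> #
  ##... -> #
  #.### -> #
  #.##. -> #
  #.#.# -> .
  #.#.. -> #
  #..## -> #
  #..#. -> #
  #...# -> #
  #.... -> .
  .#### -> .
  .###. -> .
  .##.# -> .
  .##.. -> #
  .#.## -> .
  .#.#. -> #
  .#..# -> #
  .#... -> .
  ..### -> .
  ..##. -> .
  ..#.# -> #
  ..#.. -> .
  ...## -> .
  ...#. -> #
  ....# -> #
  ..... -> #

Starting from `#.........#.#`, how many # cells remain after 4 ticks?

##.########.#
.###.####.###
##.###..###.#
.###..##..###
count of #: 8

8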